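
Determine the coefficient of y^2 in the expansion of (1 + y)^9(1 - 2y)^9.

Coefficient of y^2 = Σ_{j} C(9,j)·1^j·C(9,2-j)·(-2)^(2-j) for j from 0 to 2.
= 144 + (-162) + 36 = 18.

18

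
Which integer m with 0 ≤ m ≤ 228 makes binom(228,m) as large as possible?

114

C(228,m) is maximized at m = 228/2 = 114.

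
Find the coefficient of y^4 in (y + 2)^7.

280

The general term is C(7,j)·(y)^j·(2)^(7-j); the y^4 term has j = 4.
C(7,4) = 35.
Coefficient = C(7,4) · 2^3 = 35 · 8 = 280.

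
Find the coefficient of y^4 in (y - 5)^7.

The general term is C(7,j)·(y)^j·(-5)^(7-j); the y^4 term has j = 4.
C(7,4) = 35.
Coefficient = C(7,4) · (-5)^3 = 35 · (-125) = -4375.

-4375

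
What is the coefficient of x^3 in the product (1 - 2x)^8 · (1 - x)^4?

-996

Coefficient of x^3 = Σ_{j} C(8,j)·(-2)^j·C(4,3-j)·(-1)^(3-j) for j from 0 to 3.
= (-4) + (-96) + (-448) + (-448) = -996.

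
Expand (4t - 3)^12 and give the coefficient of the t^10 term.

622854144

The general term is C(12,j)·(4t)^j·(-3)^(12-j); the t^10 term has j = 10.
C(12,10) = 66.
Coefficient = C(12,10) · 4^10 · (-3)^2 = 66 · 1048576 · 9 = 622854144.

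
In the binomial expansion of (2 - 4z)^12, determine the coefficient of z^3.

-7208960

The general term is C(12,j)·(2)^j·(-4z)^(12-j); the z^3 term has j = 9.
C(12,9) = 220.
Coefficient = C(12,9) · 2^9 · (-4)^3 = 220 · 512 · (-64) = -7208960.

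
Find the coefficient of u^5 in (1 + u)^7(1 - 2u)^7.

-161

Coefficient of u^5 = Σ_{j} C(7,j)·1^j·C(7,5-j)·(-2)^(5-j) for j from 0 to 5.
= (-672) + 3920 + (-5880) + 2940 + (-490) + 21 = -161.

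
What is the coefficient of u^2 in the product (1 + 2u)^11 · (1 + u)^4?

Coefficient of u^2 = Σ_{j} C(11,j)·2^j·C(4,2-j)·1^(2-j) for j from 0 to 2.
= 6 + 88 + 220 = 314.

314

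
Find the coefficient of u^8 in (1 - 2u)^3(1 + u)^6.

Coefficient of u^8 = Σ_{j} C(3,j)·(-2)^j·C(6,8-j)·1^(8-j) for j from 2 to 3.
= 12 + (-48) = -36.

-36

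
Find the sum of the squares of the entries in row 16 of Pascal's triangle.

601080390

By Vandermonde's identity, Σ C(16,k)² = C(32,16) = 601080390.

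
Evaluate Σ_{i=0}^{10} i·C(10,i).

5120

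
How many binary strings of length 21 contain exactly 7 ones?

Choose the 7 positions: C(21,7) = 116280.

116280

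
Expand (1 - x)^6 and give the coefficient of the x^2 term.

15

The general term is C(6,j)·(1)^j·(-x)^(6-j); the x^2 term has j = 4.
C(6,4) = 15.
Coefficient = C(6,4) = 15.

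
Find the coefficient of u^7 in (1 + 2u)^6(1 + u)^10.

89440

Coefficient of u^7 = Σ_{j} C(6,j)·2^j·C(10,7-j)·1^(7-j) for j from 0 to 6.
= 120 + 2520 + 15120 + 33600 + 28800 + 8640 + 640 = 89440.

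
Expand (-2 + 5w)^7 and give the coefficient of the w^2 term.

-16800

The general term is C(7,j)·(-2)^j·(5w)^(7-j); the w^2 term has j = 5.
C(7,5) = 21.
Coefficient = C(7,5) · (-2)^5 · 5^2 = 21 · (-32) · 25 = -16800.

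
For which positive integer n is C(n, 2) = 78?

13

n(n−1)/2 = 78 ⇒ n(n−1) = 156. Since 13·12 = 156, n = 13.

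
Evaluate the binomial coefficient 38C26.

2707475148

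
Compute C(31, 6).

736281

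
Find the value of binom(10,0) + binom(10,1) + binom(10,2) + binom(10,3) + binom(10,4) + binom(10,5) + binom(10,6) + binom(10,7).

1 + 10 + 45 + 120 + 210 + 252 + 210 + 120 = 968.

968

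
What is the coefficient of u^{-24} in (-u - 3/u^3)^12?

4330260

General term: C(12,j)·(-u)^j·(-3/u^3)^(12-j), with u-exponent 1j − 3(12−j) = 4j − 36.
Set 4j − 36 = -24: j = 3.
C(12,3) = 220; (-1)^3 = -1; (-3)^9 = -19683.
Coefficient = 220 · (-1) · (-19683) = 4330260.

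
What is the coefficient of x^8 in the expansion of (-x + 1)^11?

165

The general term is C(11,j)·(-x)^j·(1)^(11-j); the x^8 term has j = 8.
C(11,8) = 165.
Coefficient = C(11,8) = 165.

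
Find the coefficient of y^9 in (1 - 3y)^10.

The general term is C(10,j)·(1)^j·(-3y)^(10-j); the y^9 term has j = 1.
C(10,1) = 10.
Coefficient = C(10,1) · (-3)^9 = 10 · (-19683) = -196830.

-196830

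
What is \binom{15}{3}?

455

C(15,3) = (15·14·13) / 3! = 2730 / 6 = 455.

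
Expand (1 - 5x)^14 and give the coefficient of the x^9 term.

-3910156250

The general term is C(14,j)·(1)^j·(-5x)^(14-j); the x^9 term has j = 5.
C(14,5) = 2002.
Coefficient = C(14,5) · (-5)^9 = 2002 · (-1953125) = -3910156250.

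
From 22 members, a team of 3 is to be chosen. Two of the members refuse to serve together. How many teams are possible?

All 3-subsets: C(22,3) = 1540. Those containing both fixed elements: C(20,1) = 20.
1540 − 20 = 1520.

1520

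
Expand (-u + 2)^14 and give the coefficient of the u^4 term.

1025024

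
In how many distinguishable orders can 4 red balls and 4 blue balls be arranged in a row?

Choose positions for the red balls: C(8,4) = 70.

70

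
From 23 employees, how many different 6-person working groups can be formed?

This is C(23,6) = 100947.

100947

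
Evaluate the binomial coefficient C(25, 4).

12650

C(25,4) = (25·24·23·22) / 4! = 303600 / 24 = 12650.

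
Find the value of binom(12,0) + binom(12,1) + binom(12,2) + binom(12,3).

299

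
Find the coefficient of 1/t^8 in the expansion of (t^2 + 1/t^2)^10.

120

General term: C(10,j)·(t^2)^j·(1/t^2)^(10-j), with t-exponent 2j − 2(10−j) = 4j − 20.
Set 4j − 20 = -8: j = 3.
C(10,3) = 120; 1^3 = 1; 1^7 = 1.
Coefficient = 120 · 1 · 1 = 120.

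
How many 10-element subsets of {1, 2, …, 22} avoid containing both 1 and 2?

All 10-subsets: C(22,10) = 646646. Those containing both fixed elements: C(20,8) = 125970.
646646 − 125970 = 520676.

520676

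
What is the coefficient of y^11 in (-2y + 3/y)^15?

General term: C(15,j)·(-2y)^j·(3/y)^(15-j), with y-exponent 1j − 1(15−j) = 2j − 15.
Set 2j − 15 = 11: j = 13.
C(15,13) = 105; (-2)^13 = -8192; 3^2 = 9.
Coefficient = 105 · (-8192) · 9 = -7741440.

-7741440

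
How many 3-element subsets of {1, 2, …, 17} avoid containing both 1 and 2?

All 3-subsets: C(17,3) = 680. Those containing both fixed elements: C(15,1) = 15.
680 − 15 = 665.

665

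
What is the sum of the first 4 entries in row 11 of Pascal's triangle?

1 + 11 + 55 + 165 = 232.

232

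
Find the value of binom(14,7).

3432

C(14,7) = (14·13·12·11·10·9·8) / 7! = 17297280 / 5040 = 3432.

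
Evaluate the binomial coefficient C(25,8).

C(25,8) = (25·24·23·22·21·20·19·18) / 8! = 43609104000 / 40320 = 1081575.

1081575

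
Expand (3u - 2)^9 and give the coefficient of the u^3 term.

145152

The general term is C(9,j)·(3u)^j·(-2)^(9-j); the u^3 term has j = 3.
C(9,3) = 84.
Coefficient = C(9,3) · 3^3 · (-2)^6 = 84 · 27 · 64 = 145152.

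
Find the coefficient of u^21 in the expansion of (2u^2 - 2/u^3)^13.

General term: C(13,j)·(2u^2)^j·(-2/u^3)^(13-j), with u-exponent 2j − 3(13−j) = 5j − 39.
Set 5j − 39 = 21: j = 12.
C(13,12) = 13; 2^12 = 4096; (-2)^1 = -2.
Coefficient = 13 · 4096 · (-2) = -106496.

-106496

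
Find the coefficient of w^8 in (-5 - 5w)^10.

The general term is C(10,j)·(-5)^j·(-5w)^(10-j); the w^8 term has j = 2.
C(10,2) = 45.
Coefficient = C(10,2) · (-5)^2 · (-5)^8 = 45 · 25 · 390625 = 439453125.

439453125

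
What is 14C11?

C(14,11) = C(14,3) by symmetry.
C(14,3) = (14·13·12) / 3! = 2184 / 6 = 364.

364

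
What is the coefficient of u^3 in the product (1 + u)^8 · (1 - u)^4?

Coefficient of u^3 = Σ_{j} C(8,j)·1^j·C(4,3-j)·(-1)^(3-j) for j from 0 to 3.
= (-4) + 48 + (-112) + 56 = -12.

-12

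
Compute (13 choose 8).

1287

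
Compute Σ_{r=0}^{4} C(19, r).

5036

1 + 19 + 171 + 969 + 3876 = 5036.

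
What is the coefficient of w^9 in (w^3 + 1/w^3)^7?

General term: C(7,j)·(w^3)^j·(1/w^3)^(7-j), with w-exponent 3j − 3(7−j) = 6j − 21.
Set 6j − 21 = 9: j = 5.
C(7,5) = 21; 1^5 = 1; 1^2 = 1.
Coefficient = 21 · 1 · 1 = 21.

21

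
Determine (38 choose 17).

28781143380

C(38,17) = (38·37·36·35·34·33·32·31·30·29·28·27·26·25·24·23·22) / 17! = 10237090866494416404480000 / 355687428096000 = 28781143380.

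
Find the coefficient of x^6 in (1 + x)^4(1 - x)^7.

Coefficient of x^6 = Σ_{j} C(4,j)·1^j·C(7,6-j)·(-1)^(6-j) for j from 0 to 4.
= 7 + (-84) + 210 + (-140) + 21 = 14.

14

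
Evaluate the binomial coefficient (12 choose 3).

C(12,3) = (12·11·10) / 3! = 1320 / 6 = 220.

220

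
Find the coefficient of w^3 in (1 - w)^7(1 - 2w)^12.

-4147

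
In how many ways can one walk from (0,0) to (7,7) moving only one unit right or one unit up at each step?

3432

Each path is a sequence of 14 steps with 7 rights: C(14,7) = 3432.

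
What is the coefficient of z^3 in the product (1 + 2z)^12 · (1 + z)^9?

5084

Coefficient of z^3 = Σ_{j} C(12,j)·2^j·C(9,3-j)·1^(3-j) for j from 0 to 3.
= 84 + 864 + 2376 + 1760 = 5084.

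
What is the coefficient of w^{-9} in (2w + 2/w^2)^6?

General term: C(6,j)·(2w)^j·(2/w^2)^(6-j), with w-exponent 1j − 2(6−j) = 3j − 12.
Set 3j − 12 = -9: j = 1.
C(6,1) = 6; 2^1 = 2; 2^5 = 32.
Coefficient = 6 · 2 · 32 = 384.

384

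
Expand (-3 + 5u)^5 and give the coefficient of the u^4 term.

-9375

The general term is C(5,j)·(-3)^j·(5u)^(5-j); the u^4 term has j = 1.
C(5,1) = 5.
Coefficient = C(5,1) · (-3)^1 · 5^4 = 5 · (-3) · 625 = -9375.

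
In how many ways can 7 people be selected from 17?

19448

This is C(17,7) = 19448.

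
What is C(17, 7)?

C(17,7) = (17·16·15·14·13·12·11) / 7! = 98017920 / 5040 = 19448.

19448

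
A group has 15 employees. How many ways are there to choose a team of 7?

6435

This is C(15,7) = 6435.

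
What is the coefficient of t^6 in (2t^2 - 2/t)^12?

General term: C(12,j)·(2t^2)^j·(-2/t)^(12-j), with t-exponent 2j − 1(12−j) = 3j − 12.
Set 3j − 12 = 6: j = 6.
C(12,6) = 924; 2^6 = 64; (-2)^6 = 64.
Coefficient = 924 · 64 · 64 = 3784704.

3784704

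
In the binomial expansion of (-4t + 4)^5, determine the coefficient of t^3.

The general term is C(5,j)·(-4t)^j·(4)^(5-j); the t^3 term has j = 3.
C(5,3) = 10.
Coefficient = C(5,3) · (-4)^3 · 4^2 = 10 · (-64) · 16 = -10240.

-10240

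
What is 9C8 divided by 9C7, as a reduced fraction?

1/4

C(n,k+1)/C(n,k) = (n−k)/(k+1) = (9−7)/(7+1) = 2/8 = 1/4.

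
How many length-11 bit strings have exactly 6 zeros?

Choose the 6 positions: C(11,6) = 462.

462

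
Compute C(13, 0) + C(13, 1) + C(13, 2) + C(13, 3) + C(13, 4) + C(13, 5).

1 + 13 + 78 + 286 + 715 + 1287 = 2380.

2380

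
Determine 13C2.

78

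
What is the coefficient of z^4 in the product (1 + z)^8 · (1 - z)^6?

Coefficient of z^4 = Σ_{j} C(8,j)·1^j·C(6,4-j)·(-1)^(4-j) for j from 0 to 4.
= 15 + (-160) + 420 + (-336) + 70 = 9.

9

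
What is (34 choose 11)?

C(34,11) = (34·33·32·31·30·29·28·27·26·25·24) / 11! = 11420107066368000 / 39916800 = 286097760.

286097760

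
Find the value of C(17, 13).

2380

C(17,13) = C(17,4) by symmetry.
C(17,4) = (17·16·15·14) / 4! = 57120 / 24 = 2380.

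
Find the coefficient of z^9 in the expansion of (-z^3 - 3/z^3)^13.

General term: C(13,j)·(-z^3)^j·(-3/z^3)^(13-j), with z-exponent 3j − 3(13−j) = 6j − 39.
Set 6j − 39 = 9: j = 8.
C(13,8) = 1287; (-1)^8 = 1; (-3)^5 = -243.
Coefficient = 1287 · 1 · (-243) = -312741.

-312741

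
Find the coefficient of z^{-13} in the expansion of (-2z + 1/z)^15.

General term: C(15,j)·(-2z)^j·(1/z)^(15-j), with z-exponent 1j − 1(15−j) = 2j − 15.
Set 2j − 15 = -13: j = 1.
C(15,1) = 15; (-2)^1 = -2; 1^14 = 1.
Coefficient = 15 · (-2) · 1 = -30.

-30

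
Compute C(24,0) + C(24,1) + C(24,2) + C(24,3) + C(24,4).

1 + 24 + 276 + 2024 + 10626 = 12951.

12951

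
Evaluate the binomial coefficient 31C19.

C(31,19) = C(31,12) by symmetry.
C(31,12) = (31·30·29·28·27·26·25·24·23·22·21·20) / 12! = 67596957267840000 / 479001600 = 141120525.

141120525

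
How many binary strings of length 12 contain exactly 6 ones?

924

Choose the 6 positions: C(12,6) = 924.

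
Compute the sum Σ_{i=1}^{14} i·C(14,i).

Differentiating (1+x)^14 and setting x=1: Σ i·C(14,i) = 14·2^13 = 114688.

114688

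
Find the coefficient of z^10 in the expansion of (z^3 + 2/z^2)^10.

3360

General term: C(10,j)·(z^3)^j·(2/z^2)^(10-j), with z-exponent 3j − 2(10−j) = 5j − 20.
Set 5j − 20 = 10: j = 6.
C(10,6) = 210; 1^6 = 1; 2^4 = 16.
Coefficient = 210 · 1 · 16 = 3360.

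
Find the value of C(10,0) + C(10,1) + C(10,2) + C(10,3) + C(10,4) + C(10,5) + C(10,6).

1 + 10 + 45 + 120 + 210 + 252 + 210 = 848.

848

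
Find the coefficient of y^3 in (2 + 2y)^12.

901120

The general term is C(12,j)·(2)^j·(2y)^(12-j); the y^3 term has j = 9.
C(12,9) = 220.
Coefficient = C(12,9) · 2^9 · 2^3 = 220 · 512 · 8 = 901120.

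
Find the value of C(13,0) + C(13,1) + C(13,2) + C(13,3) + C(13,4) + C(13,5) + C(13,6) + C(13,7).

5812

1 + 13 + 78 + 286 + 715 + 1287 + 1716 + 1716 = 5812.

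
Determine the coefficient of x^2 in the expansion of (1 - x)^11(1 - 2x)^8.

343

Coefficient of x^2 = Σ_{j} C(11,j)·(-1)^j·C(8,2-j)·(-2)^(2-j) for j from 0 to 2.
= 112 + 176 + 55 = 343.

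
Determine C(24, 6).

134596

C(24,6) = (24·23·22·21·20·19) / 6! = 96909120 / 720 = 134596.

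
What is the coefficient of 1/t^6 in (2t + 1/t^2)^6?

60

General term: C(6,j)·(2t)^j·(1/t^2)^(6-j), with t-exponent 1j − 2(6−j) = 3j − 12.
Set 3j − 12 = -6: j = 2.
C(6,2) = 15; 2^2 = 4; 1^4 = 1.
Coefficient = 15 · 4 · 1 = 60.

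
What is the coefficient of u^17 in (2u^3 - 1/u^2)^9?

4608

General term: C(9,j)·(2u^3)^j·(-1/u^2)^(9-j), with u-exponent 3j − 2(9−j) = 5j − 18.
Set 5j − 18 = 17: j = 7.
C(9,7) = 36; 2^7 = 128; (-1)^2 = 1.
Coefficient = 36 · 128 · 1 = 4608.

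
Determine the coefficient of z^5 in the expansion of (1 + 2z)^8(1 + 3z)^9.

Coefficient of z^5 = Σ_{j} C(8,j)·2^j·C(9,5-j)·3^(5-j) for j from 0 to 5.
= 30618 + 163296 + 254016 + 145152 + 30240 + 1792 = 625114.

625114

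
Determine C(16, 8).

12870

C(16,8) = (16·15·14·13·12·11·10·9) / 8! = 518918400 / 40320 = 12870.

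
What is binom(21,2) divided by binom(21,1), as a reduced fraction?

10

C(n,k+1)/C(n,k) = (n−k)/(k+1) = (21−1)/(1+1) = 20/2 = 10.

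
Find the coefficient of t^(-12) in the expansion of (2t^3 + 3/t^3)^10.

General term: C(10,j)·(2t^3)^j·(3/t^3)^(10-j), with t-exponent 3j − 3(10−j) = 6j − 30.
Set 6j − 30 = -12: j = 3.
C(10,3) = 120; 2^3 = 8; 3^7 = 2187.
Coefficient = 120 · 8 · 2187 = 2099520.

2099520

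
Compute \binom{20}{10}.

184756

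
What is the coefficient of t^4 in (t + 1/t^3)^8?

8

General term: C(8,j)·(t)^j·(1/t^3)^(8-j), with t-exponent 1j − 3(8−j) = 4j − 24.
Set 4j − 24 = 4: j = 7.
C(8,7) = 8; 1^7 = 1; 1^1 = 1.
Coefficient = 8 · 1 · 1 = 8.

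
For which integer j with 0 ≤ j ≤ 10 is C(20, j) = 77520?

7

C(20,j) increases on 0 ≤ j ≤ 10. C(20,6) = 38760 and C(20,7) = 77520, so j = 7.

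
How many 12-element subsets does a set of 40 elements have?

5586853480

C(40,12) = (40·39·38·37·36·35·34·33·32·31·30·29) / 12! = 2676111755885568000 / 479001600 = 5586853480.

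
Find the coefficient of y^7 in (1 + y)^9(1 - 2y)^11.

Coefficient of y^7 = Σ_{j} C(9,j)·1^j·C(11,7-j)·(-2)^(7-j) for j from 0 to 7.
= (-42240) + 266112 + (-532224) + 443520 + (-166320) + 27720 + (-1848) + 36 = -5244.

-5244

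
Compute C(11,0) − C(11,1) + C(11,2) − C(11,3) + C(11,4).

The partial alternating sum Σ_{k=0}^{4} (−1)^k C(11,k) = (−1)^4 C(10,4) = 210.

210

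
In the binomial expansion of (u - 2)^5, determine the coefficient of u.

80

The general term is C(5,j)·(u)^j·(-2)^(5-j); the u^1 term has j = 1.
C(5,1) = 5.
Coefficient = C(5,1) · (-2)^4 = 5 · 16 = 80.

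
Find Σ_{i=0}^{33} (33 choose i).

8589934592

Setting x = 1 in (1+x)^33 gives Σ C(33,i) = 2^33 = 8589934592.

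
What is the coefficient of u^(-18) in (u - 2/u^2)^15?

General term: C(15,j)·(u)^j·(-2/u^2)^(15-j), with u-exponent 1j − 2(15−j) = 3j − 30.
Set 3j − 30 = -18: j = 4.
C(15,4) = 1365; 1^4 = 1; (-2)^11 = -2048.
Coefficient = 1365 · 1 · (-2048) = -2795520.

-2795520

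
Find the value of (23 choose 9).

817190

C(23,9) = (23·22·21·20·19·18·17·16·15) / 9! = 296541907200 / 362880 = 817190.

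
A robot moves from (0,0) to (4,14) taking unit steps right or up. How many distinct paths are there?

Each path is a sequence of 18 steps with 4 rights: C(18,4) = 3060.

3060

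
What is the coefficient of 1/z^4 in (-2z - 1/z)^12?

7920

General term: C(12,j)·(-2z)^j·(-1/z)^(12-j), with z-exponent 1j − 1(12−j) = 2j − 12.
Set 2j − 12 = -4: j = 4.
C(12,4) = 495; (-2)^4 = 16; (-1)^8 = 1.
Coefficient = 495 · 16 · 1 = 7920.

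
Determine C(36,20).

7307872110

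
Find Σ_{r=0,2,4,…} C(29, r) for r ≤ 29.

Half of (1+1)^29 + (1−1)^29 gives the even-index sum: 2^28 = 268435456.

268435456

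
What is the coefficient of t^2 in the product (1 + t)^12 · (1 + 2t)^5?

226

Coefficient of t^2 = Σ_{j} C(12,j)·1^j·C(5,2-j)·2^(2-j) for j from 0 to 2.
= 40 + 120 + 66 = 226.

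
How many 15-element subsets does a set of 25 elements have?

3268760

C(25,15) = C(25,10) by symmetry.
C(25,10) = (25·24·23·22·21·20·19·18·17·16) / 10! = 11861676288000 / 3628800 = 3268760.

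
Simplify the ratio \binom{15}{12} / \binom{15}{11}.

C(n,k+1)/C(n,k) = (n−k)/(k+1) = (15−11)/(11+1) = 4/12 = 1/3.

1/3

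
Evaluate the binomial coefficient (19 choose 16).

C(19,16) = C(19,3) by symmetry.
C(19,3) = (19·18·17) / 3! = 5814 / 6 = 969.

969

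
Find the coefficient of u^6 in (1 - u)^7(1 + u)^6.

-20

Coefficient of u^6 = Σ_{j} C(7,j)·(-1)^j·C(6,6-j)·1^(6-j) for j from 0 to 6.
= 1 + (-42) + 315 + (-700) + 525 + (-126) + 7 = -20.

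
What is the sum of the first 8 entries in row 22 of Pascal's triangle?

280600

1 + 22 + 231 + 1540 + 7315 + 26334 + 74613 + 170544 = 280600.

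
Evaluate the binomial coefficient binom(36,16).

7307872110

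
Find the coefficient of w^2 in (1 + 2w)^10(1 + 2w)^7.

(1 + 2w)^10(1 + 2w)^7 = (1 + 2w)^17, so the coefficient of w^2 is C(17,2)·2^2 = 136·4 = 544.

544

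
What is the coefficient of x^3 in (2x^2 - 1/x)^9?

-2016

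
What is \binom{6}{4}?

15

C(6,4) = C(6,2) by symmetry.
C(6,2) = (6·5) / 2! = 30 / 2 = 15.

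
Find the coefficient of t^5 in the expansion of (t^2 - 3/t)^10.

-61236

General term: C(10,j)·(t^2)^j·(-3/t)^(10-j), with t-exponent 2j − 1(10−j) = 3j − 10.
Set 3j − 10 = 5: j = 5.
C(10,5) = 252; 1^5 = 1; (-3)^5 = -243.
Coefficient = 252 · 1 · (-243) = -61236.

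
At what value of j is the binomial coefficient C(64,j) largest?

C(64,j) is maximized at j = 64/2 = 32.

32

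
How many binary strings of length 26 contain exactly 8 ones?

1562275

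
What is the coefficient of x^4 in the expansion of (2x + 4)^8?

286720

The general term is C(8,j)·(2x)^j·(4)^(8-j); the x^4 term has j = 4.
C(8,4) = 70.
Coefficient = C(8,4) · 2^4 · 4^4 = 70 · 16 · 256 = 286720.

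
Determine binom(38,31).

12620256

C(38,31) = C(38,7) by symmetry.
C(38,7) = (38·37·36·35·34·33·32) / 7! = 63606090240 / 5040 = 12620256.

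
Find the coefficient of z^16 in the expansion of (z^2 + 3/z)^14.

General term: C(14,j)·(z^2)^j·(3/z)^(14-j), with z-exponent 2j − 1(14−j) = 3j − 14.
Set 3j − 14 = 16: j = 10.
C(14,10) = 1001; 1^10 = 1; 3^4 = 81.
Coefficient = 1001 · 1 · 81 = 81081.

81081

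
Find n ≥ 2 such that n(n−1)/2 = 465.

31

n(n−1)/2 = 465 ⇒ n(n−1) = 930. Since 31·30 = 930, n = 31.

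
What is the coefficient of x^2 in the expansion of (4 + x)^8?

114688

The general term is C(8,j)·(4)^j·(x)^(8-j); the x^2 term has j = 6.
C(8,6) = 28.
Coefficient = C(8,6) · 4^6 = 28 · 4096 = 114688.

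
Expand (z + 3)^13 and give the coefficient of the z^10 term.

The general term is C(13,j)·(z)^j·(3)^(13-j); the z^10 term has j = 10.
C(13,10) = 286.
Coefficient = C(13,10) · 3^3 = 286 · 27 = 7722.

7722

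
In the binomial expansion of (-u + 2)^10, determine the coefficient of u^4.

The general term is C(10,j)·(-u)^j·(2)^(10-j); the u^4 term has j = 4.
C(10,4) = 210.
Coefficient = C(10,4) · 2^6 = 210 · 64 = 13440.

13440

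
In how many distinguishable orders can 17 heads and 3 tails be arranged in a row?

1140

Choose positions for the heads: C(20,17) = 1140.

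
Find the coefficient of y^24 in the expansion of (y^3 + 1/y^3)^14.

364

General term: C(14,j)·(y^3)^j·(1/y^3)^(14-j), with y-exponent 3j − 3(14−j) = 6j − 42.
Set 6j − 42 = 24: j = 11.
C(14,11) = 364; 1^11 = 1; 1^3 = 1.
Coefficient = 364 · 1 · 1 = 364.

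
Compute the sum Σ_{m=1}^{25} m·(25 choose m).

419430400

Since m·C(25,m) = 25·C(24,m−1), the sum is 25·2^24 = 25·16777216 = 419430400.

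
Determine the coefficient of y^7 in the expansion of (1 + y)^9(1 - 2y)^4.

Coefficient of y^7 = Σ_{j} C(9,j)·1^j·C(4,7-j)·(-2)^(7-j) for j from 3 to 7.
= 1344 + (-4032) + 3024 + (-672) + 36 = -300.

-300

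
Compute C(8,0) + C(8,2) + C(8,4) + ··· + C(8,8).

128

Even-k terms of row 8 sum to 2^7 = 128.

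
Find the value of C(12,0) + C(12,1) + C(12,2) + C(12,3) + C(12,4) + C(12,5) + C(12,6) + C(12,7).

1 + 12 + 66 + 220 + 495 + 792 + 924 + 792 = 3302.

3302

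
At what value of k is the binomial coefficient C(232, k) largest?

116

C(232,k) is maximized at k = 232/2 = 116.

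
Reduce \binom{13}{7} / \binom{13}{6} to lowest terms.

1

C(n,k+1)/C(n,k) = (n−k)/(k+1) = (13−6)/(6+1) = 7/7 = 1.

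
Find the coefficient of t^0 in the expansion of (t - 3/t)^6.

-540

General term: C(6,j)·(t)^j·(-3/t)^(6-j), with t-exponent 1j − 1(6−j) = 2j − 6.
Set 2j − 6 = 0: j = 3.
C(6,3) = 20; 1^3 = 1; (-3)^3 = -27.
Coefficient = 20 · 1 · (-27) = -540.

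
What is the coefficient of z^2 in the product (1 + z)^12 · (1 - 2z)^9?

-6

Coefficient of z^2 = Σ_{j} C(12,j)·1^j·C(9,2-j)·(-2)^(2-j) for j from 0 to 2.
= 144 + (-216) + 66 = -6.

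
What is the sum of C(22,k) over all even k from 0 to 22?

2097152

Even-k terms of row 22 sum to 2^21 = 2097152.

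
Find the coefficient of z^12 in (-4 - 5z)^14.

355468750000

The general term is C(14,j)·(-4)^j·(-5z)^(14-j); the z^12 term has j = 2.
C(14,2) = 91.
Coefficient = C(14,2) · (-4)^2 · (-5)^12 = 91 · 16 · 244140625 = 355468750000.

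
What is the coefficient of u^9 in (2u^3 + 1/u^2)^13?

219648

General term: C(13,j)·(2u^3)^j·(1/u^2)^(13-j), with u-exponent 3j − 2(13−j) = 5j − 26.
Set 5j − 26 = 9: j = 7.
C(13,7) = 1716; 2^7 = 128; 1^6 = 1.
Coefficient = 1716 · 128 · 1 = 219648.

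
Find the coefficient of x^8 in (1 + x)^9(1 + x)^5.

3003

(1 + x)^9(1 + x)^5 = (1 + x)^14, so the coefficient of x^8 is C(14,8)·1^8 = 3003·1 = 3003.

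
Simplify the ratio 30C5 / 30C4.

C(n,k+1)/C(n,k) = (n−k)/(k+1) = (30−4)/(4+1) = 26/5.

26/5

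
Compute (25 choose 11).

4457400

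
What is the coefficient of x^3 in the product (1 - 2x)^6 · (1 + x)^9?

Coefficient of x^3 = Σ_{j} C(6,j)·(-2)^j·C(9,3-j)·1^(3-j) for j from 0 to 3.
= 84 + (-432) + 540 + (-160) = 32.

32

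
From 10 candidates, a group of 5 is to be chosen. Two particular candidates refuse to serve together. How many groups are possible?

All 5-subsets: C(10,5) = 252. Those containing both fixed elements: C(8,3) = 56.
252 − 56 = 196.

196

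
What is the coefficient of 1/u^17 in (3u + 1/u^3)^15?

14073345

General term: C(15,j)·(3u)^j·(1/u^3)^(15-j), with u-exponent 1j − 3(15−j) = 4j − 45.
Set 4j − 45 = -17: j = 7.
C(15,7) = 6435; 3^7 = 2187; 1^8 = 1.
Coefficient = 6435 · 2187 · 1 = 14073345.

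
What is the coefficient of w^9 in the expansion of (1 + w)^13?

The general term is C(13,j)·(1)^j·(w)^(13-j); the w^9 term has j = 4.
C(13,4) = 715.
Coefficient = C(13,4) = 715.

715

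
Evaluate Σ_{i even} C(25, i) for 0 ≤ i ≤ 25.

Even-i terms of row 25 sum to 2^24 = 16777216.

16777216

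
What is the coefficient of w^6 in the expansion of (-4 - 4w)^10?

The general term is C(10,j)·(-4)^j·(-4w)^(10-j); the w^6 term has j = 4.
C(10,4) = 210.
Coefficient = C(10,4) · (-4)^4 · (-4)^6 = 210 · 256 · 4096 = 220200960.

220200960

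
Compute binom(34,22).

548354040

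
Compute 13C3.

286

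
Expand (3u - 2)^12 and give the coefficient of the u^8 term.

The general term is C(12,j)·(3u)^j·(-2)^(12-j); the u^8 term has j = 8.
C(12,8) = 495.
Coefficient = C(12,8) · 3^8 · (-2)^4 = 495 · 6561 · 16 = 51963120.

51963120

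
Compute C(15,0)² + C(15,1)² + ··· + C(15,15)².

155117520

Σ C(15,r)² is the coefficient of x^15 in (1+x)^15(1+x)^15 = (1+x)^30, i.e. C(30,15) = 155117520.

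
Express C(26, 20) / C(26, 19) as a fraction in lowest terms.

7/20

C(n,k+1)/C(n,k) = (n−k)/(k+1) = (26−19)/(19+1) = 7/20.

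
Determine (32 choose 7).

3365856

C(32,7) = (32·31·30·29·28·27·26) / 7! = 16963914240 / 5040 = 3365856.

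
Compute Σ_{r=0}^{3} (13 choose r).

378

1 + 13 + 78 + 286 = 378.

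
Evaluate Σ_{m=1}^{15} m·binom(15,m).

245760

Differentiating (1+x)^15 and setting x=1: Σ m·C(15,m) = 15·2^14 = 245760.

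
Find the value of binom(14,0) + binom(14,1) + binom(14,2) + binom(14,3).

470

1 + 14 + 91 + 364 = 470.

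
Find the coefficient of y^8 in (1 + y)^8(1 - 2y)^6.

Coefficient of y^8 = Σ_{j} C(8,j)·1^j·C(6,8-j)·(-2)^(8-j) for j from 2 to 8.
= 1792 + (-10752) + 16800 + (-8960) + 1680 + (-96) + 1 = 465.

465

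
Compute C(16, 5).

C(16,5) = (16·15·14·13·12) / 5! = 524160 / 120 = 4368.

4368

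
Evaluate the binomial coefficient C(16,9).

11440

C(16,9) = C(16,7) by symmetry.
C(16,7) = (16·15·14·13·12·11·10) / 7! = 57657600 / 5040 = 11440.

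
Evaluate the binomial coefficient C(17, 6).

12376

C(17,6) = (17·16·15·14·13·12) / 6! = 8910720 / 720 = 12376.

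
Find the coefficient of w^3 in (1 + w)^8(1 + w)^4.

220

(1 + w)^8(1 + w)^4 = (1 + w)^12, so the coefficient of w^3 is C(12,3)·1^3 = 220·1 = 220.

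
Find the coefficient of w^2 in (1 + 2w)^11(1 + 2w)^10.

(1 + 2w)^11(1 + 2w)^10 = (1 + 2w)^21, so the coefficient of w^2 is C(21,2)·2^2 = 210·4 = 840.

840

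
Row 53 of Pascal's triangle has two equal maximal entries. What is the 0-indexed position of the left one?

For odd n = 53, C(53,r) peaks at r = (n−1)/2 and (n+1)/2; the lesser is 26.

26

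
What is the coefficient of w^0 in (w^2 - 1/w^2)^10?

-252

General term: C(10,j)·(w^2)^j·(-1/w^2)^(10-j), with w-exponent 2j − 2(10−j) = 4j − 20.
Set 4j − 20 = 0: j = 5.
C(10,5) = 252; 1^5 = 1; (-1)^5 = -1.
Coefficient = 252 · 1 · (-1) = -252.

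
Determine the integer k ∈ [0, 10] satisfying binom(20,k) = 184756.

10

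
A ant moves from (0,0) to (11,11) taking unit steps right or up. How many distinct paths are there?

705432

Each path is a sequence of 22 steps with 11 rights: C(22,11) = 705432.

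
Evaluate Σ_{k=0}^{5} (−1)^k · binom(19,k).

The partial alternating sum Σ_{k=0}^{5} (−1)^k C(19,k) = (−1)^5 C(18,5) = -8568.

-8568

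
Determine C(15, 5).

C(15,5) = (15·14·13·12·11) / 5! = 360360 / 120 = 3003.

3003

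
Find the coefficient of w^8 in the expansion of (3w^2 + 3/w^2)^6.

General term: C(6,j)·(3w^2)^j·(3/w^2)^(6-j), with w-exponent 2j − 2(6−j) = 4j − 12.
Set 4j − 12 = 8: j = 5.
C(6,5) = 6; 3^5 = 243; 3^1 = 3.
Coefficient = 6 · 243 · 3 = 4374.

4374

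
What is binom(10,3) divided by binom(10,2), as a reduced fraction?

C(n,k+1)/C(n,k) = (n−k)/(k+1) = (10−2)/(2+1) = 8/3.

8/3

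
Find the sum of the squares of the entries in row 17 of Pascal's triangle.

2333606220

Σ C(17,r)² is the coefficient of x^17 in (1+x)^17(1+x)^17 = (1+x)^34, i.e. C(34,17) = 2333606220.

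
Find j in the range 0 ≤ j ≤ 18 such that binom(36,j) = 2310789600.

13

C(36,j) increases on 0 ≤ j ≤ 18. C(36,12) = 1251677700 and C(36,13) = 2310789600, so j = 13.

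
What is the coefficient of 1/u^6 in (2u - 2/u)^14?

General term: C(14,j)·(2u)^j·(-2/u)^(14-j), with u-exponent 1j − 1(14−j) = 2j − 14.
Set 2j − 14 = -6: j = 4.
C(14,4) = 1001; 2^4 = 16; (-2)^10 = 1024.
Coefficient = 1001 · 16 · 1024 = 16400384.

16400384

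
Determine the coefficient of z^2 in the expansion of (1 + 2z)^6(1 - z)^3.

Coefficient of z^2 = Σ_{j} C(6,j)·2^j·C(3,2-j)·(-1)^(2-j) for j from 0 to 2.
= 3 + (-36) + 60 = 27.

27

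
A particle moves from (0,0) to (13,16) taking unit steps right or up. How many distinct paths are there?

Each path is a sequence of 29 steps with 13 rights: C(29,13) = 67863915.

67863915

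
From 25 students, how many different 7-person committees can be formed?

This is C(25,7) = 480700.

480700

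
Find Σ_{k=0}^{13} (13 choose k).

8192

Setting x = 1 in (1+x)^13 gives Σ C(13,k) = 2^13 = 8192.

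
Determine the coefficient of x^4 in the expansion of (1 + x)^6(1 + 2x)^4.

743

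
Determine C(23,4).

8855

C(23,4) = (23·22·21·20) / 4! = 212520 / 24 = 8855.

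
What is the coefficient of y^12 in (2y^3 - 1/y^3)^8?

1792

General term: C(8,j)·(2y^3)^j·(-1/y^3)^(8-j), with y-exponent 3j − 3(8−j) = 6j − 24.
Set 6j − 24 = 12: j = 6.
C(8,6) = 28; 2^6 = 64; (-1)^2 = 1.
Coefficient = 28 · 64 · 1 = 1792.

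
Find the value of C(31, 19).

141120525

C(31,19) = C(31,12) by symmetry.
C(31,12) = (31·30·29·28·27·26·25·24·23·22·21·20) / 12! = 67596957267840000 / 479001600 = 141120525.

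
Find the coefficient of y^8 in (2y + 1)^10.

The general term is C(10,j)·(2y)^j·(1)^(10-j); the y^8 term has j = 8.
C(10,8) = 45.
Coefficient = C(10,8) · 2^8 = 45 · 256 = 11520.

11520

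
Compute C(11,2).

C(11,2) = (11·10) / 2! = 110 / 2 = 55.

55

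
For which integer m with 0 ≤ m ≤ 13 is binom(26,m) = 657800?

C(26,m) increases on 0 ≤ m ≤ 13. C(26,6) = 230230 and C(26,7) = 657800, so m = 7.

7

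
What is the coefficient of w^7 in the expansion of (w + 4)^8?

32

The general term is C(8,j)·(w)^j·(4)^(8-j); the w^7 term has j = 7.
C(8,7) = 8.
Coefficient = C(8,7) · 4^1 = 8 · 4 = 32.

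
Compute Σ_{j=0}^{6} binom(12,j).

2510

1 + 12 + 66 + 220 + 495 + 792 + 924 = 2510.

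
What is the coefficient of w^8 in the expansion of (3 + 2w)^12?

The general term is C(12,j)·(3)^j·(2w)^(12-j); the w^8 term has j = 4.
C(12,4) = 495.
Coefficient = C(12,4) · 3^4 · 2^8 = 495 · 81 · 256 = 10264320.

10264320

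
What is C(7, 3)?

35

C(7,3) = (7·6·5) / 3! = 210 / 6 = 35.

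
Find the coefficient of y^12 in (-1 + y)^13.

The general term is C(13,j)·(-1)^j·(y)^(13-j); the y^12 term has j = 1.
C(13,1) = 13.
Coefficient = C(13,1) · (-1)^1 = 13 · (-1) = -13.

-13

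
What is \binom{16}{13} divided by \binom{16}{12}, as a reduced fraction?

C(n,k+1)/C(n,k) = (n−k)/(k+1) = (16−12)/(12+1) = 4/13.

4/13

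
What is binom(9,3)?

84

C(9,3) = (9·8·7) / 3! = 504 / 6 = 84.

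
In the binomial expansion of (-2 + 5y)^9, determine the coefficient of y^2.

-115200

The general term is C(9,j)·(-2)^j·(5y)^(9-j); the y^2 term has j = 7.
C(9,7) = 36.
Coefficient = C(9,7) · (-2)^7 · 5^2 = 36 · (-128) · 25 = -115200.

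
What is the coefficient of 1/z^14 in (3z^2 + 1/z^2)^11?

495

General term: C(11,j)·(3z^2)^j·(1/z^2)^(11-j), with z-exponent 2j − 2(11−j) = 4j − 22.
Set 4j − 22 = -14: j = 2.
C(11,2) = 55; 3^2 = 9; 1^9 = 1.
Coefficient = 55 · 9 · 1 = 495.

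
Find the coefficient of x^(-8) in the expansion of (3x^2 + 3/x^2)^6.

4374

General term: C(6,j)·(3x^2)^j·(3/x^2)^(6-j), with x-exponent 2j − 2(6−j) = 4j − 12.
Set 4j − 12 = -8: j = 1.
C(6,1) = 6; 3^1 = 3; 3^5 = 243.
Coefficient = 6 · 3 · 243 = 4374.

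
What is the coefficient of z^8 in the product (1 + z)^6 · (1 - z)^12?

Coefficient of z^8 = Σ_{j} C(6,j)·1^j·C(12,8-j)·(-1)^(8-j) for j from 0 to 6.
= 495 + (-4752) + 13860 + (-15840) + 7425 + (-1320) + 66 = -66.

-66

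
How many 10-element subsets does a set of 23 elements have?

C(23,10) = (23·22·21·20·19·18·17·16·15·14) / 10! = 4151586700800 / 3628800 = 1144066.

1144066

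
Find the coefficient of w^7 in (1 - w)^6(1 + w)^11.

Coefficient of w^7 = Σ_{j} C(6,j)·(-1)^j·C(11,7-j)·1^(7-j) for j from 0 to 6.
= 330 + (-2772) + 6930 + (-6600) + 2475 + (-330) + 11 = 44.

44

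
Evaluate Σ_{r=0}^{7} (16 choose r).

26333

1 + 16 + 120 + 560 + 1820 + 4368 + 8008 + 11440 = 26333.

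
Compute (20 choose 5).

C(20,5) = (20·19·18·17·16) / 5! = 1860480 / 120 = 15504.

15504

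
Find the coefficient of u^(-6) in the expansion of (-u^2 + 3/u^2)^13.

-8444007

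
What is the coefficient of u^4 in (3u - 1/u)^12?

3247695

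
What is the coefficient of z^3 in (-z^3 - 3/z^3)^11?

-112266

General term: C(11,j)·(-z^3)^j·(-3/z^3)^(11-j), with z-exponent 3j − 3(11−j) = 6j − 33.
Set 6j − 33 = 3: j = 6.
C(11,6) = 462; (-1)^6 = 1; (-3)^5 = -243.
Coefficient = 462 · 1 · (-243) = -112266.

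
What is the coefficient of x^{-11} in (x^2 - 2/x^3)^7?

-672

General term: C(7,j)·(x^2)^j·(-2/x^3)^(7-j), with x-exponent 2j − 3(7−j) = 5j − 21.
Set 5j − 21 = -11: j = 2.
C(7,2) = 21; 1^2 = 1; (-2)^5 = -32.
Coefficient = 21 · 1 · (-32) = -672.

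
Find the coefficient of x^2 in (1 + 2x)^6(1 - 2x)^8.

-20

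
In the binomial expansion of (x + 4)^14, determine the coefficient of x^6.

The general term is C(14,j)·(x)^j·(4)^(14-j); the x^6 term has j = 6.
C(14,6) = 3003.
Coefficient = C(14,6) · 4^8 = 3003 · 65536 = 196804608.

196804608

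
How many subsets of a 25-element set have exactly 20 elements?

53130

Choose the 20 positions: C(25,20) = 53130.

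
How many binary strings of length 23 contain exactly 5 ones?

Choose the 5 positions: C(23,5) = 33649.

33649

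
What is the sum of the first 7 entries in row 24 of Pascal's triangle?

1 + 24 + 276 + 2024 + 10626 + 42504 + 134596 = 190051.

190051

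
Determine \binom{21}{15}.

54264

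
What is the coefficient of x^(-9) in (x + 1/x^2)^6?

6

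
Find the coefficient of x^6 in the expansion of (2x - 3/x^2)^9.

General term: C(9,j)·(2x)^j·(-3/x^2)^(9-j), with x-exponent 1j − 2(9−j) = 3j − 18.
Set 3j − 18 = 6: j = 8.
C(9,8) = 9; 2^8 = 256; (-3)^1 = -3.
Coefficient = 9 · 256 · (-3) = -6912.

-6912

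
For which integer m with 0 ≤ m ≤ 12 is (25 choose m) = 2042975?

C(25,m) increases on 0 ≤ m ≤ 12. C(25,8) = 1081575 and C(25,9) = 2042975, so m = 9.

9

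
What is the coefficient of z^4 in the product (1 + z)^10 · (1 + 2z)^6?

6190

Coefficient of z^4 = Σ_{j} C(10,j)·1^j·C(6,4-j)·2^(4-j) for j from 0 to 4.
= 240 + 1600 + 2700 + 1440 + 210 = 6190.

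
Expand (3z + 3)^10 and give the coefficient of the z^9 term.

590490

The general term is C(10,j)·(3z)^j·(3)^(10-j); the z^9 term has j = 9.
C(10,9) = 10.
Coefficient = C(10,9) · 3^9 · 3^1 = 10 · 19683 · 3 = 590490.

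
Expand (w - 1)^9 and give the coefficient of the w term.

The general term is C(9,j)·(w)^j·(-1)^(9-j); the w^1 term has j = 1.
C(9,1) = 9.
Coefficient = C(9,1) = 9.

9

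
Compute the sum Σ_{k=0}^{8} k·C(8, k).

Differentiating (1+x)^8 and setting x=1: Σ k·C(8,k) = 8·2^7 = 1024.

1024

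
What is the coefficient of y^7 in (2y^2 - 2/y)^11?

General term: C(11,j)·(2y^2)^j·(-2/y)^(11-j), with y-exponent 2j − 1(11−j) = 3j − 11.
Set 3j − 11 = 7: j = 6.
C(11,6) = 462; 2^6 = 64; (-2)^5 = -32.
Coefficient = 462 · 64 · (-32) = -946176.

-946176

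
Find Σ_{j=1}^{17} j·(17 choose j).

1114112

Differentiating (1+x)^17 and setting x=1: Σ j·C(17,j) = 17·2^16 = 1114112.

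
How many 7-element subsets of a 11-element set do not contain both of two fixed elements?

204

All 7-subsets: C(11,7) = 330. Those containing both fixed elements: C(9,5) = 126.
330 − 126 = 204.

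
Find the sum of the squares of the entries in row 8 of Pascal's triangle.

By Vandermonde's identity, Σ C(8,r)² = C(16,8) = 12870.

12870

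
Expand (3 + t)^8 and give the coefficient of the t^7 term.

24

The general term is C(8,j)·(3)^j·(t)^(8-j); the t^7 term has j = 1.
C(8,1) = 8.
Coefficient = C(8,1) · 3^1 = 8 · 3 = 24.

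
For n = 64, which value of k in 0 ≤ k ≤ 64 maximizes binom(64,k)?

32

C(64,k) is maximized at k = 64/2 = 32.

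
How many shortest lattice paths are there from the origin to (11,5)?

Each path is a sequence of 16 steps with 11 rights: C(16,11) = 4368.

4368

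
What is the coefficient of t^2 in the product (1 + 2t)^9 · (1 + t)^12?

Coefficient of t^2 = Σ_{j} C(9,j)·2^j·C(12,2-j)·1^(2-j) for j from 0 to 2.
= 66 + 216 + 144 = 426.

426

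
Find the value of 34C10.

C(34,10) = (34·33·32·31·30·29·28·27·26·25) / 10! = 475837794432000 / 3628800 = 131128140.

131128140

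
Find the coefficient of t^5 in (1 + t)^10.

252

The general term is C(10,j)·(1)^j·(t)^(10-j); the t^5 term has j = 5.
C(10,5) = 252.
Coefficient = C(10,5) = 252.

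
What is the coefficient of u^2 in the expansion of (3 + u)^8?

The general term is C(8,j)·(3)^j·(u)^(8-j); the u^2 term has j = 6.
C(8,6) = 28.
Coefficient = C(8,6) · 3^6 = 28 · 729 = 20412.

20412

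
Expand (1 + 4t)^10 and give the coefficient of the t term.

40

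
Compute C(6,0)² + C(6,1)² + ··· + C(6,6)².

924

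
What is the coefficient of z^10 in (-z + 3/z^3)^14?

-42

General term: C(14,j)·(-z)^j·(3/z^3)^(14-j), with z-exponent 1j − 3(14−j) = 4j − 42.
Set 4j − 42 = 10: j = 13.
C(14,13) = 14; (-1)^13 = -1; 3^1 = 3.
Coefficient = 14 · (-1) · 3 = -42.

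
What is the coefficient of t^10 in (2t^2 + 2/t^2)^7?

General term: C(7,j)·(2t^2)^j·(2/t^2)^(7-j), with t-exponent 2j − 2(7−j) = 4j − 14.
Set 4j − 14 = 10: j = 6.
C(7,6) = 7; 2^6 = 64; 2^1 = 2.
Coefficient = 7 · 64 · 2 = 896.

896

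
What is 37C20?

15905368710

C(37,20) = C(37,17) by symmetry.
C(37,17) = (37·36·35·34·33·32·31·30·29·28·27·26·25·24·23·22·21) / 17! = 5657339689378493276160000 / 355687428096000 = 15905368710.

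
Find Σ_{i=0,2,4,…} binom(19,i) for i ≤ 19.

262144

Even-i terms of row 19 sum to 2^18 = 262144.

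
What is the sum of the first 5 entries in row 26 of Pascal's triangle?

1 + 26 + 325 + 2600 + 14950 = 17902.

17902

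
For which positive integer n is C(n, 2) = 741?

n(n−1)/2 = 741 ⇒ n(n−1) = 1482. Since 39·38 = 1482, n = 39.

39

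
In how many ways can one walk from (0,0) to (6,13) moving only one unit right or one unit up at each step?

Each path is a sequence of 19 steps with 6 rights: C(19,6) = 27132.

27132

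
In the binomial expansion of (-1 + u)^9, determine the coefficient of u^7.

36

The general term is C(9,j)·(-1)^j·(u)^(9-j); the u^7 term has j = 2.
C(9,2) = 36.
Coefficient = C(9,2) = 36.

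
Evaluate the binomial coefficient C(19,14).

11628

C(19,14) = C(19,5) by symmetry.
C(19,5) = (19·18·17·16·15) / 5! = 1395360 / 120 = 11628.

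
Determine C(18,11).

31824

C(18,11) = C(18,7) by symmetry.
C(18,7) = (18·17·16·15·14·13·12) / 7! = 160392960 / 5040 = 31824.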